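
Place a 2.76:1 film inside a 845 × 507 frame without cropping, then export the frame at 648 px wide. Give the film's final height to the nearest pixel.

235 px

Fitted into 845×507, the film spans the width; its height is 845 / 2.760 ≈ 306.16 px.
Scaling 845 → 648 is ×0.7669, so the height becomes 306.16 × 0.7669 ≈ 234.78 px.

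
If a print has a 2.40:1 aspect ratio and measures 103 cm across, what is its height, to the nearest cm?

At 2.40:1, 103 / 2.400 ≈ 42.92.

43 cm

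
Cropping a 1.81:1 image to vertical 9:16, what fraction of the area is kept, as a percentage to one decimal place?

The height stays; only width is cut (since vertical 9:16 is narrower than 1.81:1).
(0.562)/(1.810) ≈ 0.311 of the area survives.

31.1%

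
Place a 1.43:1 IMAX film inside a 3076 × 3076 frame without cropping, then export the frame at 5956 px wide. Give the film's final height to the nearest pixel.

4165 px

In the 3076×3076 frame the film fills the width: height = 3076 / 1.430 ≈ 2151.05 px.
Scaling 3076 → 5956 is ×1.9363, so the height becomes 2151.05 × 1.9363 ≈ 4165.03 px.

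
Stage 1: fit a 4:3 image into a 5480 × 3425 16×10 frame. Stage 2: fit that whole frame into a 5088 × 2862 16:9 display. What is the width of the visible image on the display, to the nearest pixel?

3816 px

4:3 in 5480×3425: fills the height, so the image is 4566.67 × 3425.00.
The 16×10 canvas is height-limited in 5088×2862, giving 4579.20 × 2862.00; scale factor 0.8356.
So the image's width is 4566.67 × 0.8356 ≈ 3816.00.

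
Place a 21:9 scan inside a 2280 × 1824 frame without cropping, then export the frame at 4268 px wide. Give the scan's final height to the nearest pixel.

1829 px

Fitted into 2280×1824, the scan spans the width; its height is 2280 × 9/21 ≈ 977.14 px.
Scaling 2280 → 4268 is ×1.8719, so the height becomes 977.14 × 1.8719 ≈ 1829.14 px.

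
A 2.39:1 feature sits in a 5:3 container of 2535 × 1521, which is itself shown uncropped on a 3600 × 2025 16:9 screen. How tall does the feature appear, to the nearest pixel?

1412 px

Inside the 2535×1521 canvas the feature is width-limited at 2535.00 × 1060.67.
The 5:3 canvas is height-limited in 3600×2025, giving 3375.00 × 2025.00; scale factor 1.3314.
The feature scales with it: height 1060.67 × 1.3314 ≈ 1412.13.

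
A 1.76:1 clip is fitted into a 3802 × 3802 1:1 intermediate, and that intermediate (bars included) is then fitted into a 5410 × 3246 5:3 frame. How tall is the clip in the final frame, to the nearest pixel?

1844 px

Inside the 3802×3802 canvas the clip is width-limited at 3802.00 × 2160.23.
The 1:1 canvas is height-limited in 5410×3246, giving 3246.00 × 3246.00; scale factor 0.8538.
So the clip's height is 2160.23 × 0.8538 ≈ 1844.32.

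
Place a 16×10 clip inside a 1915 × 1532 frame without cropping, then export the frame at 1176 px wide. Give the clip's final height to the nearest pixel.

At 1915×1532 the clip is width-limited, so height = 1915 × 10/16 ≈ 1196.88 px.
Resizing to 1176 px wide multiplies everything by 0.6141: 1196.88 → 735.00 px.

735 px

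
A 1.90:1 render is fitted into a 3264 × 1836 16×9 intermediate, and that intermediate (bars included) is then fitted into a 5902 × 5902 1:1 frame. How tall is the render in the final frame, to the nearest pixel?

First fit — 1.90:1 into 3264×1836 spans the width: 3264.00 × 1717.89.
16×9 in 5902×5902: fills the width, so the intermediate becomes 5902.00 × 3319.88 — a scale of ×1.8082.
Applying the same ×1.8082: 1717.89 → 3106.32.

3106 px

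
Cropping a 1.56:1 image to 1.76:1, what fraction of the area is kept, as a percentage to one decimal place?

88.6%

Going from 1.56:1 to 1.76:1 means cutting height while keeping width.
(1.560)/(1.760) ≈ 0.886 of the area survives.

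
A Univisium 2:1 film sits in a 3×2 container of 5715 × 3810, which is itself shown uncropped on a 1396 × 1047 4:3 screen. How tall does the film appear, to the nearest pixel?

698 px

Inside the 5715×3810 canvas the film is width-limited at 5715.00 × 2857.50.
Second fit — the 3×2 canvas into 1396×1047 spans the width: 1396.00 × 930.67 (×0.2443 from 5715×3810).
The film scales with it: height 2857.50 × 0.2443 ≈ 698.00.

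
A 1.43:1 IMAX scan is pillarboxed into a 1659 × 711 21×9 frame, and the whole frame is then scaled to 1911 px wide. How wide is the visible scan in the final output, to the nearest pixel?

Fitted into 1659×711, the scan spans the height; its width is 711 × 1.430 ≈ 1016.73 px.
The frame scales by 1911/1659 = 1.1519; 1016.73 × 1.1519 ≈ 1171.17 px.

1171 px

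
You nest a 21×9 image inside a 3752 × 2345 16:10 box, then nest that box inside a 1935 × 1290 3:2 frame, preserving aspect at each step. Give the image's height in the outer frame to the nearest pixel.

Inside the 3752×2345 canvas the image is width-limited at 3752.00 × 1608.00.
The 16:10 canvas is width-limited in 1935×1290, giving 1935.00 × 1209.38; scale factor 0.5157.
The image scales with it: height 1608.00 × 0.5157 ≈ 829.29.

829 px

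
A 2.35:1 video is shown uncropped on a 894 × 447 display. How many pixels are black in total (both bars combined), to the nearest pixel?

2.35:1 is wider than Univisium 2:1, so it spans the full width.
That makes the image 380.4255 px tall (894 / 2.350).
447 − 380.4255 = 66.5745 px of bars.
Bar area = 66.5745 × 894 ≈ 59518 px.

59518 pixels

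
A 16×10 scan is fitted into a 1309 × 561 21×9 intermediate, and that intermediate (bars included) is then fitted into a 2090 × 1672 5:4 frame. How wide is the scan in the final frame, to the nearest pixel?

Inside the 1309×561 canvas the scan is height-limited at 897.60 × 561.00.
Second fit — the 21×9 canvas into 2090×1672 spans the width: 2090.00 × 895.71 (×1.5966 from 1309×561).
The scan scales with it: width 897.60 × 1.5966 ≈ 1433.14.

1433 px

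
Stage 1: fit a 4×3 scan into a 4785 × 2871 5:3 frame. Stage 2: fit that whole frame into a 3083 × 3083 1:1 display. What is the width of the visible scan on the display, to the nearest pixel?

4×3 in 4785×2871: fills the height, so the scan is 3828.00 × 2871.00.
5:3 in 3083×3083: fills the width, so the intermediate becomes 3083.00 × 1849.80 — a scale of ×0.6443.
Applying the same ×0.6443: 3828.00 → 2466.40.

2466 px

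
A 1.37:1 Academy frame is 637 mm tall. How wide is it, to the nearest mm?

873 mm

637 × 1.370 = 872.69.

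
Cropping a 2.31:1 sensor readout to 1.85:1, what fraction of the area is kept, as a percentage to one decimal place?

The height stays; only width is cut (since 1.85:1 is narrower than 2.31:1).
Area ratio = (1.850)/(2.310) = 80.09% retained.

80.1%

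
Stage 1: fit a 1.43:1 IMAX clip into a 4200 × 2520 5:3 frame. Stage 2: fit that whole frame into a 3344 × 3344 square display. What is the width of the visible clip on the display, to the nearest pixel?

2869 px

1.43:1 IMAX in 4200×2520: fills the height, so the clip is 3603.60 × 2520.00.
5:3 in 3344×3344: fills the width, so the intermediate becomes 3344.00 × 2006.40 — a scale of ×0.7962.
So the clip's width is 3603.60 × 0.7962 ≈ 2869.15.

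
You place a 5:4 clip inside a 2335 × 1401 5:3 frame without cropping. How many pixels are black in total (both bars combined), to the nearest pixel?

817834 pixels

5:4 is narrower than 5:3, so it spans the full height.
That makes the image 1751.2500 px wide (1401 × 5/4).
Leftover width: 2335 − 1751.2500 = 583.7500 px.
Bar area = 583.7500 × 1401 ≈ 817834 px.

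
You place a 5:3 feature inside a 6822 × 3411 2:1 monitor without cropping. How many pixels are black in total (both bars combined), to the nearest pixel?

3878307 pixels

Since 1.667 < 2.000, the feature is height-limited.
The feature is 3411 × 5/3 ≈ 5685.0000 px wide.
Leftover width: 6822 − 5685.0000 = 1137.0000 px.
That's 1137.0000 × 3411 ≈ 3878307 black pixels.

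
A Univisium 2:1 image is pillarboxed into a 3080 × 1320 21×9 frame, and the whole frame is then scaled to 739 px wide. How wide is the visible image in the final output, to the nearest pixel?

633 px

At 3080×1320 the image is height-limited, so width = 1320 × 2/1 ≈ 2640.00 px.
The frame scales by 739/3080 = 0.2399; 2640.00 × 0.2399 ≈ 633.43 px.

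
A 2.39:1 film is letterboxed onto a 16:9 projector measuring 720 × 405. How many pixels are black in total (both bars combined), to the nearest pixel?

Since 2.390 > 1.778, the film is width-limited.
The film is 720 / 2.390 ≈ 301.2552 px tall.
Leftover height: 405 − 301.2552 = 103.7448 px.
Bar area = 103.7448 × 720 ≈ 74696 px.

74696 pixels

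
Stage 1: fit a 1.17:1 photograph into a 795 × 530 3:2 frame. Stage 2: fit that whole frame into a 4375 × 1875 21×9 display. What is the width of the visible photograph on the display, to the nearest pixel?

1.17:1 in 795×530: fills the height, so the photograph is 620.10 × 530.00.
3:2 in 4375×1875: fills the height, so the intermediate becomes 2812.50 × 1875.00 — a scale of ×3.5377.
So the photograph's width is 620.10 × 3.5377 ≈ 2193.75.

2194 px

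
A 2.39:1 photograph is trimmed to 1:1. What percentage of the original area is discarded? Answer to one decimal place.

58.2%

The height stays; only width is cut (since 1:1 is narrower than 2.39:1).
(1.000)/(2.390) ≈ 0.418 of the area survives, leaving 58.16% discarded.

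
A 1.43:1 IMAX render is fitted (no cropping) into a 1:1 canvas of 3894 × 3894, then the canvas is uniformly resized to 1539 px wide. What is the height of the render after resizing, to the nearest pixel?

1076 px

At 3894×3894 the render is width-limited, so height = 3894 / 1.430 ≈ 2723.08 px.
The frame scales by 1539/3894 = 0.3952; 2723.08 × 0.3952 ≈ 1076.22 px.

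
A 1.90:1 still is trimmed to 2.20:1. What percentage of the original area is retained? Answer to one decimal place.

86.4%

The width stays; only height is cut (since 2.20:1 is wider than 1.90:1).
Area ratio = (1.900)/(2.200) = 86.36% retained.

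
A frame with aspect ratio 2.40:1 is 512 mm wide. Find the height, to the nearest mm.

512 / 2.400 = 213.33.

213 mm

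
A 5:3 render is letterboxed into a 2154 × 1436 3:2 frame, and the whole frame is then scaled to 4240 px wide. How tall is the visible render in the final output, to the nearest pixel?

At 2154×1436 the render is width-limited, so height = 2154 × 3/5 ≈ 1292.40 px.
Scaling 2154 → 4240 is ×1.9684, so the height becomes 1292.40 × 1.9684 ≈ 2544.00 px.

2544 px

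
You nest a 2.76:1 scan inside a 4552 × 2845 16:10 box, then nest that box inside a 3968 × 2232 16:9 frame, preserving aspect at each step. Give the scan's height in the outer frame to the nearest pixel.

1294 px

Inside the 4552×2845 canvas the scan is width-limited at 4552.00 × 1649.28.
The 16:10 canvas is height-limited in 3968×2232, giving 3571.20 × 2232.00; scale factor 0.7845.
The scan scales with it: height 1649.28 × 0.7845 ≈ 1293.91.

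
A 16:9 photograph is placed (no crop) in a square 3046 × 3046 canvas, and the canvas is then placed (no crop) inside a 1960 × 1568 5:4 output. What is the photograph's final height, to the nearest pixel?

882 px

First fit — 16:9 into 3046×3046 spans the width: 3046.00 × 1713.38.
square in 1960×1568: fills the height, so the intermediate becomes 1568.00 × 1568.00 — a scale of ×0.5148.
So the photograph's height is 1713.38 × 0.5148 ≈ 882.00.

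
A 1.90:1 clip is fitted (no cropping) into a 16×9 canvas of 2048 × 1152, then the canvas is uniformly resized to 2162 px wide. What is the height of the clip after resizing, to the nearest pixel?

1138 px

Fitted into 2048×1152, the clip spans the width; its height is 2048 / 1.900 ≈ 1077.89 px.
Scaling 2048 → 2162 is ×1.0557, so the height becomes 1077.89 × 1.0557 ≈ 1137.89 px.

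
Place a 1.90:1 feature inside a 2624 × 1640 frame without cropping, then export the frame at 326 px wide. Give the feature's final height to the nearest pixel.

172 px

In the 2624×1640 frame the feature fills the width: height = 2624 / 1.900 ≈ 1381.05 px.
The frame scales by 326/2624 = 0.1242; 1381.05 × 0.1242 ≈ 171.58 px.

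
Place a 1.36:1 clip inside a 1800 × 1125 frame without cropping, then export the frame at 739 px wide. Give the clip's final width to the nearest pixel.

In the 1800×1125 frame the clip fills the height: width = 1125 × 1.360 ≈ 1530.00 px.
The frame scales by 739/1800 = 0.4106; 1530.00 × 0.4106 ≈ 628.15 px.

628 px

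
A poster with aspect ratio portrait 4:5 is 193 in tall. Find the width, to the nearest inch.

Width = 193·4/5 = 154.40.

154 in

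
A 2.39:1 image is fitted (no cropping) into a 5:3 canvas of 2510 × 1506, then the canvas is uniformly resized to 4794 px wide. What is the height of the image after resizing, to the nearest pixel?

In the 2510×1506 frame the image fills the width: height = 2510 / 2.390 ≈ 1050.21 px.
Resizing to 4794 px wide multiplies everything by 1.9100: 1050.21 → 2005.86 px.

2006 px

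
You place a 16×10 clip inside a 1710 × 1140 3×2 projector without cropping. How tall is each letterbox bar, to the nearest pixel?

16×10 (1.600) > 3×2 (1.500), so the clip fills the width.
That makes the image 1068.75 px tall (1710 × 10/16).
Leftover height: 1140 − 1068.75 = 71.25 px → 35.62 each side.

36 px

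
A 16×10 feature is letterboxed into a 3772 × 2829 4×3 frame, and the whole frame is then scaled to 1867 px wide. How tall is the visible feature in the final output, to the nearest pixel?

1167 px

Fitted into 3772×2829, the feature spans the width; its height is 3772 × 10/16 ≈ 2357.50 px.
Resizing to 1867 px wide multiplies everything by 0.4950: 2357.50 → 1166.88 px.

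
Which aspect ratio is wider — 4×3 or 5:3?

4×3 = 1.333 and 5:3 = 1.667; 1.667 > 1.333.

5:3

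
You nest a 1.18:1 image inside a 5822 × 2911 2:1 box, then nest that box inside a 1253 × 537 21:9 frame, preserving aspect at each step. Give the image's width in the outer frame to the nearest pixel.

Inside the 5822×2911 canvas the image is height-limited at 3434.98 × 2911.00.
2:1 in 1253×537: fills the height, so the intermediate becomes 1074.00 × 537.00 — a scale of ×0.1845.
The image scales with it: width 3434.98 × 0.1845 ≈ 633.66.

634 px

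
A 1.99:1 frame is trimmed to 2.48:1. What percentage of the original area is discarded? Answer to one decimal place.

19.8%

2.48:1 is wider than 1.99:1, so the crop keeps the full width and trims the height.
(1.990)/(2.480) ≈ 0.802 of the area survives, leaving 19.76% discarded.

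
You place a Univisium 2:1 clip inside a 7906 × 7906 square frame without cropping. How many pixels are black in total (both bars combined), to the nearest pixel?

31252418 pixels

Univisium 2:1 (2.000) > square (1.000), so the clip fills the width.
That makes the image 3953.0000 px tall (7906 × 1/2).
7906 − 3953.0000 = 3953.0000 px of bars.
Across the 7906-px span: 3953.0000 × 7906 ≈ 31252418 px.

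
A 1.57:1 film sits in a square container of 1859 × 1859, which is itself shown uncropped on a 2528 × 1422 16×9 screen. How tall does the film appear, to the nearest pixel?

906 px

Inside the 1859×1859 canvas the film is width-limited at 1859.00 × 1184.08.
square in 2528×1422: fills the height, so the intermediate becomes 1422.00 × 1422.00 — a scale of ×0.7649.
Applying the same ×0.7649: 1184.08 → 905.73.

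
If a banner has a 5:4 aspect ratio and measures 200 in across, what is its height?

160 in

200 × 4/5 = 160.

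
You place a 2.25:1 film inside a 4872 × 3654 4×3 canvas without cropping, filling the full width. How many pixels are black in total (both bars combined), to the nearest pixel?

7252784 pixels

That makes the image 2165.3333 px tall (4872 / 2.250).
Leftover height: 3654 − 2165.3333 = 1488.6667 px.
That's 1488.6667 × 4872 ≈ 7252784 black pixels.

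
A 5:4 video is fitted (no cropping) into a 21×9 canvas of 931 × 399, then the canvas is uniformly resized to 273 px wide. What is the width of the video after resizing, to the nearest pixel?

Fitted into 931×399, the video spans the height; its width is 399 × 5/4 ≈ 498.75 px.
Scaling 931 → 273 is ×0.2932, so the width becomes 498.75 × 0.2932 ≈ 146.25 px.

146 px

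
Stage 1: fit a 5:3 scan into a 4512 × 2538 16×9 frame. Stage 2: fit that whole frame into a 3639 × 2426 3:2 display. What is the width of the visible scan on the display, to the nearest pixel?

5:3 in 4512×2538: fills the height, so the scan is 4230.00 × 2538.00.
16×9 in 3639×2426: fills the width, so the intermediate becomes 3639.00 × 2046.94 — a scale of ×0.8065.
So the scan's width is 4230.00 × 0.8065 ≈ 3411.56.

3412 px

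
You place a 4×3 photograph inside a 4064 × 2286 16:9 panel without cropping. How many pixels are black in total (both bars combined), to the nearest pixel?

4×3 (1.333) < 16:9 (1.778), so the photograph fills the height.
The photograph is 2286 × 4/3 ≈ 3048.0000 px wide.
4064 − 3048.0000 = 1016.0000 px of bars.
Bar area = 1016.0000 × 2286 ≈ 2322576 px.

2322576 pixels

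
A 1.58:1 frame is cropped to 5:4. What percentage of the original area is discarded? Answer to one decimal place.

20.9%

Going from 1.58:1 to 5:4 means cutting width while keeping height.
(1.250)/(1.580) ≈ 0.791 of the area survives, leaving 20.89% discarded.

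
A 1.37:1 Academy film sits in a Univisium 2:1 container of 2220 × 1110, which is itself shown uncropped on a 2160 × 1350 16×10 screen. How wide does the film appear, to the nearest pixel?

1.37:1 Academy in 2220×1110: fills the height, so the film is 1520.70 × 1110.00.
Second fit — the Univisium 2:1 canvas into 2160×1350 spans the width: 2160.00 × 1080.00 (×0.9730 from 2220×1110).
Applying the same ×0.9730: 1520.70 → 1479.60.

1480 px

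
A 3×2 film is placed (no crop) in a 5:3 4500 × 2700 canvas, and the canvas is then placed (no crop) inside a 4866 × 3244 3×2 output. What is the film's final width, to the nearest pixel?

4379 px

Inside the 4500×2700 canvas the film is height-limited at 4050.00 × 2700.00.
5:3 in 4866×3244: fills the width, so the intermediate becomes 4866.00 × 2919.60 — a scale of ×1.0813.
So the film's width is 4050.00 × 1.0813 ≈ 4379.40.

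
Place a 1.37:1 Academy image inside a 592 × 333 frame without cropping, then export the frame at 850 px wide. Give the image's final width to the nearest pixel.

655 px

At 592×333 the image is height-limited, so width = 333 × 1.370 ≈ 456.21 px.
Resizing to 850 px wide multiplies everything by 1.4358: 456.21 → 655.03 px.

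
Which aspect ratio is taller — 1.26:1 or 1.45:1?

1.26 and 1.45; 1.45 > 1.26. The smaller width-to-height ratio is the taller frame.

1.26:1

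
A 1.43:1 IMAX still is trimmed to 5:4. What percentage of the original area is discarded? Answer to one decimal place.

Going from 1.43:1 IMAX to 5:4 means cutting width while keeping height.
Fraction kept = (1.250)/(1.430) ≈ 87.41%, so 12.59% is lost.

12.6%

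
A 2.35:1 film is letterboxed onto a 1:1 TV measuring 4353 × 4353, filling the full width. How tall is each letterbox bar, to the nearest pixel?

Content height = 4353 / 2.350 ≈ 1852.34 px.
Black = 4353 − 1852.34 = 2500.66 px, or 1250.33 per bar.

1250 px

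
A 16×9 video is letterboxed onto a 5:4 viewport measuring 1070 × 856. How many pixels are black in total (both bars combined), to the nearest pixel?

16×9 is wider than 5:4, so it spans the full width.
Content height = 1070 × 9/16 ≈ 601.8750 px.
856 − 601.8750 = 254.1250 px of bars.
Bar area = 254.1250 × 1070 ≈ 271914 px.

271914 pixels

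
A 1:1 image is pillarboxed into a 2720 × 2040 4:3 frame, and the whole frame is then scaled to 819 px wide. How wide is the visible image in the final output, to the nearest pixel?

614 px

At 2720×2040 the image is height-limited, so width = 2040 × 1/1 ≈ 2040.00 px.
Resizing to 819 px wide multiplies everything by 0.3011: 2040.00 → 614.25 px.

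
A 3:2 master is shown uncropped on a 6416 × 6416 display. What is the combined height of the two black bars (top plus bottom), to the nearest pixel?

2139 px

Since 1.500 > 1.000, the master is width-limited.
The master is 6416 × 2/3 ≈ 4277.33 px tall.
6416 − 4277.33 = 2138.67 px of bars.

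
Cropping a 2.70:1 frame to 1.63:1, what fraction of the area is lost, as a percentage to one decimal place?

Going from 2.70:1 to 1.63:1 means cutting width while keeping height.
Area ratio = (1.630)/(2.700) = 60.37%; the remaining 39.63% is cropped out.

39.6%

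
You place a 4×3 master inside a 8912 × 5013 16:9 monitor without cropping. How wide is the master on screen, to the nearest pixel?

6684 px

4×3 (1.333) < 16:9 (1.778), so the master fills the height.
Content width = 5013 × 4/3 ≈ 6684.00 px.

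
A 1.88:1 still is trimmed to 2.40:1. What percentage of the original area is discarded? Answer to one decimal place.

2.40:1 is wider than 1.88:1, so the crop keeps the full width and trims the height.
Fraction kept = (1.880)/(2.400) ≈ 78.33%, so 21.67% is lost.

21.7%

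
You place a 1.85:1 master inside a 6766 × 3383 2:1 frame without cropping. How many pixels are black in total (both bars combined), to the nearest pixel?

1.85:1 is narrower than 2:1, so it spans the full height.
Content width = 3383 × 1.850 ≈ 6258.5500 px.
Leftover width: 6766 − 6258.5500 = 507.4500 px.
That's 507.4500 × 3383 ≈ 1716703 black pixels.

1716703 pixels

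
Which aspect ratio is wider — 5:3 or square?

5:3

5:3 = 1.667 and square = 1; 1.667 > 1.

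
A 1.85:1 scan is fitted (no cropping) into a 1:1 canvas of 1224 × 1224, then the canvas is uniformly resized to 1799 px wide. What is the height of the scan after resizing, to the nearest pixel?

In the 1224×1224 frame the scan fills the width: height = 1224 / 1.850 ≈ 661.62 px.
The frame scales by 1799/1224 = 1.4698; 661.62 × 1.4698 ≈ 972.43 px.

972 px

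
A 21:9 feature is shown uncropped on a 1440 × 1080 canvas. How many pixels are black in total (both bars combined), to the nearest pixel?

666514 pixels

21:9 is wider than 4×3, so it spans the full width.
That makes the image 617.1429 px tall (1440 × 9/21).
Leftover height: 1080 − 617.1429 = 462.8571 px.
Bar area = 462.8571 × 1440 ≈ 666514 px.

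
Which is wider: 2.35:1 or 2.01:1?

2.35 and 2.01; 2.35 > 2.01.

2.35:1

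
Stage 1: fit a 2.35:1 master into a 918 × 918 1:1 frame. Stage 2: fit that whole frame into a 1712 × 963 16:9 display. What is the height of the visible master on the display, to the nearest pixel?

410 px

Inside the 918×918 canvas the master is width-limited at 918.00 × 390.64.
The 1:1 canvas is height-limited in 1712×963, giving 963.00 × 963.00; scale factor 1.0490.
The master scales with it: height 390.64 × 1.0490 ≈ 409.79.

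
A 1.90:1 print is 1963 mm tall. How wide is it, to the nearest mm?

1963 × 1.900 = 3729.70.

3730 mm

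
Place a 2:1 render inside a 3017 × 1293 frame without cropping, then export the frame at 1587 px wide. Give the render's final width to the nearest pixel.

1360 px

In the 3017×1293 frame the render fills the height: width = 1293 × 2/1 ≈ 2586.00 px.
Resizing to 1587 px wide multiplies everything by 0.5260: 2586.00 → 1360.29 px.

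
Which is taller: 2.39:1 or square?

square

2.39 and square = 1; 2.39 > 1. The smaller width-to-height ratio is the taller frame.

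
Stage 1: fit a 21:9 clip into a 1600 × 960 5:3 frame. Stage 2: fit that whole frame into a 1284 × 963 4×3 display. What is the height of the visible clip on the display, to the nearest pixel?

21:9 in 1600×960: fills the width, so the clip is 1600.00 × 685.71.
Second fit — the 5:3 canvas into 1284×963 spans the width: 1284.00 × 770.40 (×0.8025 from 1600×960).
The clip scales with it: height 685.71 × 0.8025 ≈ 550.29.

550 px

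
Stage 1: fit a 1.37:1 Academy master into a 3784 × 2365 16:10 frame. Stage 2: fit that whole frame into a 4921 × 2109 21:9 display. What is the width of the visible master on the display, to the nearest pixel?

1.37:1 Academy in 3784×2365: fills the height, so the master is 3240.05 × 2365.00.
The 16:10 canvas is height-limited in 4921×2109, giving 3374.40 × 2109.00; scale factor 0.8918.
Applying the same ×0.8918: 3240.05 → 2889.33.

2889 px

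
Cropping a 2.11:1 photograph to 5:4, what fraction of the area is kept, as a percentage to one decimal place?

The height stays; only width is cut (since 5:4 is narrower than 2.11:1).
Fraction kept = (1.250)/(2.110) ≈ 59.24%.

59.2%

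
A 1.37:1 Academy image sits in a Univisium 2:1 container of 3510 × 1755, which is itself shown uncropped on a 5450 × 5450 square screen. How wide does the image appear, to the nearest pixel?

1.37:1 Academy in 3510×1755: fills the height, so the image is 2404.35 × 1755.00.
Second fit — the Univisium 2:1 canvas into 5450×5450 spans the width: 5450.00 × 2725.00 (×1.5527 from 3510×1755).
The image scales with it: width 2404.35 × 1.5527 ≈ 3733.25.

3733 px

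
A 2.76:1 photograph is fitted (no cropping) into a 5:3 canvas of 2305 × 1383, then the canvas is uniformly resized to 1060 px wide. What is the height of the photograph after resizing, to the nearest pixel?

384 px

Fitted into 2305×1383, the photograph spans the width; its height is 2305 / 2.760 ≈ 835.14 px.
Scaling 2305 → 1060 is ×0.4599, so the height becomes 835.14 × 0.4599 ≈ 384.06 px.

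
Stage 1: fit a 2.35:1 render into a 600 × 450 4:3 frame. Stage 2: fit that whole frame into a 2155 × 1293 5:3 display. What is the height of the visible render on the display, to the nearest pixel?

734 px

First fit — 2.35:1 into 600×450 spans the width: 600.00 × 255.32.
The 4:3 canvas is height-limited in 2155×1293, giving 1724.00 × 1293.00; scale factor 2.8733.
So the render's height is 255.32 × 2.8733 ≈ 733.62.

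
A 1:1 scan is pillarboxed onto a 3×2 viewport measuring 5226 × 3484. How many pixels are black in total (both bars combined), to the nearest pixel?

1:1 (1.000) < 3×2 (1.500), so the scan fills the height.
The scan is 3484 × 1/1 ≈ 3484.0000 px wide.
Leftover width: 5226 − 3484.0000 = 1742.0000 px.
Across the 3484-px span: 1742.0000 × 3484 ≈ 6069128 px.

6069128 pixels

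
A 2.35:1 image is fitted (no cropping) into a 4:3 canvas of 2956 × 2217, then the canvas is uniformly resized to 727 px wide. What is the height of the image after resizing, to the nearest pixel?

309 px

At 2956×2217 the image is width-limited, so height = 2956 / 2.350 ≈ 1257.87 px.
Resizing to 727 px wide multiplies everything by 0.2459: 1257.87 → 309.36 px.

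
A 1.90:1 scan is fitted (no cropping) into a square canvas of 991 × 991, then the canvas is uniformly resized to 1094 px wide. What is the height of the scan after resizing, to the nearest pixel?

At 991×991 the scan is width-limited, so height = 991 / 1.900 ≈ 521.58 px.
Scaling 991 → 1094 is ×1.1039, so the height becomes 521.58 × 1.1039 ≈ 575.79 px.

576 px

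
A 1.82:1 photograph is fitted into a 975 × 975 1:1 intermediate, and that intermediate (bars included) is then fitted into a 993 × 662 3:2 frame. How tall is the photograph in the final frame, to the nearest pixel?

364 px

First fit — 1.82:1 into 975×975 spans the width: 975.00 × 535.71.
The 1:1 canvas is height-limited in 993×662, giving 662.00 × 662.00; scale factor 0.6790.
Applying the same ×0.6790: 535.71 → 363.74.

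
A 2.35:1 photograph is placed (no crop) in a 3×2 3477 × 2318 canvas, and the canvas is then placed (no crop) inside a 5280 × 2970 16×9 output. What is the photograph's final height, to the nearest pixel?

1896 px

2.35:1 in 3477×2318: fills the width, so the photograph is 3477.00 × 1479.57.
The 3×2 canvas is height-limited in 5280×2970, giving 4455.00 × 2970.00; scale factor 1.2813.
Applying the same ×1.2813: 1479.57 → 1895.74.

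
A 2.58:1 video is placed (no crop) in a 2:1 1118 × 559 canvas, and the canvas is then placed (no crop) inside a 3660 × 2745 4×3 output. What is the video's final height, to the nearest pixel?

1419 px

2.58:1 in 1118×559: fills the width, so the video is 1118.00 × 433.33.
Second fit — the 2:1 canvas into 3660×2745 spans the width: 3660.00 × 1830.00 (×3.2737 from 1118×559).
The video scales with it: height 433.33 × 3.2737 ≈ 1418.60.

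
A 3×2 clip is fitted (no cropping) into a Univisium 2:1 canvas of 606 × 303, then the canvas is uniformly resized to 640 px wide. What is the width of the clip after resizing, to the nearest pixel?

480 px

In the 606×303 frame the clip fills the height: width = 303 × 3/2 ≈ 454.50 px.
Resizing to 640 px wide multiplies everything by 1.0561: 454.50 → 480.00 px.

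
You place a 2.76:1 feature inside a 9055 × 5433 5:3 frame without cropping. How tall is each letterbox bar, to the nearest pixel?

1076 px

Since 2.760 > 1.667, the feature is width-limited.
The feature is 9055 / 2.760 ≈ 3280.80 px tall.
Black = 5433 − 3280.80 = 2152.20 px, or 1076.10 per bar.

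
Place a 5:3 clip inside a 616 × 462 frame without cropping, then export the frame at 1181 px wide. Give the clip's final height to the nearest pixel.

709 px

Fitted into 616×462, the clip spans the width; its height is 616 × 3/5 ≈ 369.60 px.
The frame scales by 1181/616 = 1.9172; 369.60 × 1.9172 ≈ 708.60 px.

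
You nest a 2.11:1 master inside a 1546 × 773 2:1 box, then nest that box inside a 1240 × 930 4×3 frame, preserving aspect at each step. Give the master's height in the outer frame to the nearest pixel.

588 px

2.11:1 in 1546×773: fills the width, so the master is 1546.00 × 732.70.
2:1 in 1240×930: fills the width, so the intermediate becomes 1240.00 × 620.00 — a scale of ×0.8021.
The master scales with it: height 732.70 × 0.8021 ≈ 587.68.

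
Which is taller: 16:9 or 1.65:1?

1.65:1

16:9 = 1.778 and 1.65; 1.778 > 1.65. The smaller width-to-height ratio is the taller frame.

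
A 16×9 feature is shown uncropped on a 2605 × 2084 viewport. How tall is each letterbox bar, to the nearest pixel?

309 px

Since 1.778 > 1.250, the feature is width-limited.
Content height = 2605 × 9/16 ≈ 1465.31 px.
2084 − 1465.31 = 618.69 px of bars (309.34 each).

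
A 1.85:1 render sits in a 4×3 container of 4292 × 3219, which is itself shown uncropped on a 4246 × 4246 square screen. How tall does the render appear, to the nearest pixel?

1.85:1 in 4292×3219: fills the width, so the render is 4292.00 × 2320.00.
The 4×3 canvas is width-limited in 4246×4246, giving 4246.00 × 3184.50; scale factor 0.9893.
So the render's height is 2320.00 × 0.9893 ≈ 2295.14.

2295 px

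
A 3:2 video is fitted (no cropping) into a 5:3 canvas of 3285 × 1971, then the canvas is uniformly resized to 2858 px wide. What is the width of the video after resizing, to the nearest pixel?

In the 3285×1971 frame the video fills the height: width = 1971 × 3/2 ≈ 2956.50 px.
Scaling 3285 → 2858 is ×0.8700, so the width becomes 2956.50 × 0.8700 ≈ 2572.20 px.

2572 px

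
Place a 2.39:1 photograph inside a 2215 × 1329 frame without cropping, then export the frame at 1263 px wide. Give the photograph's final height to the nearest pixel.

In the 2215×1329 frame the photograph fills the width: height = 2215 / 2.390 ≈ 926.78 px.
The frame scales by 1263/2215 = 0.5702; 926.78 × 0.5702 ≈ 528.45 px.

528 px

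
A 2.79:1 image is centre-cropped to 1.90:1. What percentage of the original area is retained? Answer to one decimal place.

68.1%

The height stays; only width is cut (since 1.90:1 is narrower than 2.79:1).
(1.900)/(2.790) ≈ 0.681 of the area survives.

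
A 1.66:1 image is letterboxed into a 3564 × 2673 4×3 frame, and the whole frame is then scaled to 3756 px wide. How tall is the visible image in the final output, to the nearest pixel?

2263 px

At 3564×2673 the image is width-limited, so height = 3564 / 1.660 ≈ 2146.99 px.
The frame scales by 3756/3564 = 1.0539; 2146.99 × 1.0539 ≈ 2262.65 px.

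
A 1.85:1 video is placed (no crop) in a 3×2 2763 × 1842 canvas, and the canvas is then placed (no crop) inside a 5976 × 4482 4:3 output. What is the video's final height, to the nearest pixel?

3230 px

Inside the 2763×1842 canvas the video is width-limited at 2763.00 × 1493.51.
3×2 in 5976×4482: fills the width, so the intermediate becomes 5976.00 × 3984.00 — a scale of ×2.1629.
Applying the same ×2.1629: 1493.51 → 3230.27.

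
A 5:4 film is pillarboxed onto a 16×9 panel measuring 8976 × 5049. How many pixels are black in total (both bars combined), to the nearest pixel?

5:4 is narrower than 16×9, so it spans the full height.
That makes the image 6311.2500 px wide (5049 × 5/4).
8976 − 6311.2500 = 2664.7500 px of bars.
Across the 5049-px span: 2664.7500 × 5049 ≈ 13454323 px.

13454323 pixels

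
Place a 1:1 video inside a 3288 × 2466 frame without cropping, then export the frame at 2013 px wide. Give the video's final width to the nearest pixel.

Fitted into 3288×2466, the video spans the height; its width is 2466 × 1/1 ≈ 2466.00 px.
The frame scales by 2013/3288 = 0.6122; 2466.00 × 0.6122 ≈ 1509.75 px.

1510 px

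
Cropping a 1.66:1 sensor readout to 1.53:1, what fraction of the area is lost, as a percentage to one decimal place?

1.53:1 is narrower than 1.66:1, so the crop keeps the full height and trims the width.
Area ratio = (1.530)/(1.660) = 92.17%; the remaining 7.83% is cropped out.

7.8%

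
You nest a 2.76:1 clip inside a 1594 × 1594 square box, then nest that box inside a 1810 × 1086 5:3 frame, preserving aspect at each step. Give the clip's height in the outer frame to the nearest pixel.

393 px

Inside the 1594×1594 canvas the clip is width-limited at 1594.00 × 577.54.
The square canvas is height-limited in 1810×1086, giving 1086.00 × 1086.00; scale factor 0.6813.
The clip scales with it: height 577.54 × 0.6813 ≈ 393.48.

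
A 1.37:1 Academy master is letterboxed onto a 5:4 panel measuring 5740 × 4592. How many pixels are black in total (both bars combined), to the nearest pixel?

2308737 pixels

Since 1.370 > 1.250, the master is width-limited.
The master is 5740 / 1.370 ≈ 4189.7810 px tall.
Leftover height: 4592 − 4189.7810 = 402.2190 px.
Bar area = 402.2190 × 5740 ≈ 2308737 px.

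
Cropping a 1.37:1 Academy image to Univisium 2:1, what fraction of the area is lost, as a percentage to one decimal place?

31.5%

The width stays; only height is cut (since Univisium 2:1 is wider than 1.37:1 Academy).
(1.370)/(2.000) ≈ 0.685 of the area survives, leaving 31.50% discarded.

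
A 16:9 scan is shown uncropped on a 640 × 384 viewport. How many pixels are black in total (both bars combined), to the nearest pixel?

16:9 (1.778) > 5:3 (1.667), so the scan fills the width.
That makes the image 360.0000 px tall (640 × 9/16).
Leftover height: 384 − 360.0000 = 24.0000 px.
That's 24.0000 × 640 ≈ 15360 black pixels.

15360 pixels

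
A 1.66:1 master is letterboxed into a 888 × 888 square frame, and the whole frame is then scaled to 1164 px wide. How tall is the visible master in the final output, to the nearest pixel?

701 px

Fitted into 888×888, the master spans the width; its height is 888 / 1.660 ≈ 534.94 px.
Resizing to 1164 px wide multiplies everything by 1.3108: 534.94 → 701.20 px.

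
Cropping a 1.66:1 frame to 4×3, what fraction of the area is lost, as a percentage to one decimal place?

The height stays; only width is cut (since 4×3 is narrower than 1.66:1).
(1.333)/(1.660) ≈ 0.803 of the area survives, leaving 19.68% discarded.

19.7%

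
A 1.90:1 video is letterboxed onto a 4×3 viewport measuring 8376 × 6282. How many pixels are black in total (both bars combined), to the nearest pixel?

1.90:1 is wider than 4×3, so it spans the full width.
That makes the image 4408.4211 px tall (8376 / 1.900).
6282 − 4408.4211 = 1873.5789 px of bars.
Across the 8376-px span: 1873.5789 × 8376 ≈ 15693097 px.

15693097 pixels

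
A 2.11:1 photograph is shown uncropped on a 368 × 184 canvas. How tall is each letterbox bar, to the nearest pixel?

2.11:1 is wider than 2:1, so it spans the full width.
Content height = 368 / 2.110 ≈ 174.41 px.
Black = 184 − 174.41 = 9.59 px, or 4.80 per bar.

5 px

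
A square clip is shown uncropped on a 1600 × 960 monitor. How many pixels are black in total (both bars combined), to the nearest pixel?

614400 pixels

Since 1.000 < 1.667, the clip is height-limited.
Content width = 960 × 1/1 ≈ 960.0000 px.
Leftover width: 1600 − 960.0000 = 640.0000 px.
Across the 960-px span: 640.0000 × 960 ≈ 614400 px.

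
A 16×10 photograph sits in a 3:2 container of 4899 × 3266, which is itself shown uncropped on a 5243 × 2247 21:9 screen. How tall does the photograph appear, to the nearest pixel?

2107 px

Inside the 4899×3266 canvas the photograph is width-limited at 4899.00 × 3061.88.
The 3:2 canvas is height-limited in 5243×2247, giving 3370.50 × 2247.00; scale factor 0.6880.
Applying the same ×0.6880: 3061.88 → 2106.56.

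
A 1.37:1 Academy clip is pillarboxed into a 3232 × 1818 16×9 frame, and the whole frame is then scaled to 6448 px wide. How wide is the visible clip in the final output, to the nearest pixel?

4969 px

In the 3232×1818 frame the clip fills the height: width = 1818 × 1.370 ≈ 2490.66 px.
Resizing to 6448 px wide multiplies everything by 1.9950: 2490.66 → 4968.99 px.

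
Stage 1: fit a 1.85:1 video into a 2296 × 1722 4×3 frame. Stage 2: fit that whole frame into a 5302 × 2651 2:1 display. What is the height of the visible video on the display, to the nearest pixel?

First fit — 1.85:1 into 2296×1722 spans the width: 2296.00 × 1241.08.
Second fit — the 4×3 canvas into 5302×2651 spans the height: 3534.67 × 2651.00 (×1.5395 from 2296×1722).
So the video's height is 1241.08 × 1.5395 ≈ 1910.63.

1911 px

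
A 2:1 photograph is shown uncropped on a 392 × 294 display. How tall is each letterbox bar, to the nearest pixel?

2:1 is wider than 4:3, so it spans the full width.
That makes the image 196.00 px tall (392 × 1/2).
Black = 294 − 196.00 = 98.00 px, or 49.00 per bar.

49 px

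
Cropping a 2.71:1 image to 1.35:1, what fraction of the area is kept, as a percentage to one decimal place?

1.35:1 is narrower than 2.71:1, so the crop keeps the full height and trims the width.
Fraction kept = (1.350)/(2.710) ≈ 49.82%.

49.8%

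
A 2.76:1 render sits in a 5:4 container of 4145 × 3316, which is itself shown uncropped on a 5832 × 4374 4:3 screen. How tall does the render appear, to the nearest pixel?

First fit — 2.76:1 into 4145×3316 spans the width: 4145.00 × 1501.81.
Second fit — the 5:4 canvas into 5832×4374 spans the height: 5467.50 × 4374.00 (×1.3191 from 4145×3316).
So the render's height is 1501.81 × 1.3191 ≈ 1980.98.

1981 px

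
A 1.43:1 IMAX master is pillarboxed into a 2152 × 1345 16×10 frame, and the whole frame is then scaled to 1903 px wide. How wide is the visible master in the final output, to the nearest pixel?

1701 px

Fitted into 2152×1345, the master spans the height; its width is 1345 × 1.430 ≈ 1923.35 px.
The frame scales by 1903/2152 = 0.8843; 1923.35 × 0.8843 ≈ 1700.81 px.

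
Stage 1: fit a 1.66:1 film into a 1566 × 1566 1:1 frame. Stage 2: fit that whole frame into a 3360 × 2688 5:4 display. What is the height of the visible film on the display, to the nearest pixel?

1619 px

First fit — 1.66:1 into 1566×1566 spans the width: 1566.00 × 943.37.
1:1 in 3360×2688: fills the height, so the intermediate becomes 2688.00 × 2688.00 — a scale of ×1.7165.
Applying the same ×1.7165: 943.37 → 1619.28.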